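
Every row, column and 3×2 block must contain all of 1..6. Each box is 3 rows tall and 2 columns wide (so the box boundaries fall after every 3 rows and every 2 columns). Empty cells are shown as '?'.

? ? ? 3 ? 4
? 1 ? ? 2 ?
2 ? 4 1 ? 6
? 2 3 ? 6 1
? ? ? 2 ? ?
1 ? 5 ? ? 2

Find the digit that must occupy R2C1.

R2C3 = 6 (sole candidate).
R2C4 = 5 (sole candidate).
R2C6 = 3 (sole candidate).
R3C5 = 5 (sole candidate).
R4C4 = 4 (sole candidate).
R5C3 = 1 (sole candidate).
R5C6 = 5 (sole candidate).
R6C4 = 6 (sole candidate).
R1C3 = 2 (sole candidate).
R1C5 = 1 (sole candidate).
R2C1 = 4: row 2 has {1,2,3,5,6}; col 1 has {1,2}; box has {1,2} → only 4 remains.

4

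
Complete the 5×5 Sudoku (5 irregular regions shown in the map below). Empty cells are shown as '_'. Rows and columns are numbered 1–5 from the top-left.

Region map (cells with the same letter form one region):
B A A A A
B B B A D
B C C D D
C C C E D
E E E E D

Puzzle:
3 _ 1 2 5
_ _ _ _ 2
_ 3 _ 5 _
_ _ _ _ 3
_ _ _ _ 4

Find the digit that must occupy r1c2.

4

r1c2 = 4: row 1 has {1,2,3,5}; col 2 has {3}; region has {1,2,5} → only 4 remains.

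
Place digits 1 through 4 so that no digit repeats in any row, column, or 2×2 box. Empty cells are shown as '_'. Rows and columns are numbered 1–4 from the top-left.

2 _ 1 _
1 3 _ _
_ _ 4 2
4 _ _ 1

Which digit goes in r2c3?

2

r1c2 = 4 (sole candidate).
r1c4 = 3 (sole candidate).
r2c3 = 2: row 2 has {1,3}; col 3 has {1,4}; box has {1,3} → only 2 remains.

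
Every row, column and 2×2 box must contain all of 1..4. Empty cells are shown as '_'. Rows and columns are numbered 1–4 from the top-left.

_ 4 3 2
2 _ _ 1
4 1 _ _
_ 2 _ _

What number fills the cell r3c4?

3

r1c1 = 1: row 1 has {2,3,4}; col 1 has {2,4}; box has {2,4} → only 1 remains.
r2c2 = 3: row 2 has {1,2}; col 2 has {1,2,4}; box has {1,2,4} → only 3 remains.
r2c3 = 4: row 2 has {1,2,3}; col 3 has {3}; box has {1,2,3} → only 4 remains.
r3c3 = 2: row 3 has {1,4}; col 3 has {3,4}; box has {} → only 2 remains.
r3c4 = 3: row 3 has {1,2,4}; col 4 has {1,2}; box has {2} → only 3 remains.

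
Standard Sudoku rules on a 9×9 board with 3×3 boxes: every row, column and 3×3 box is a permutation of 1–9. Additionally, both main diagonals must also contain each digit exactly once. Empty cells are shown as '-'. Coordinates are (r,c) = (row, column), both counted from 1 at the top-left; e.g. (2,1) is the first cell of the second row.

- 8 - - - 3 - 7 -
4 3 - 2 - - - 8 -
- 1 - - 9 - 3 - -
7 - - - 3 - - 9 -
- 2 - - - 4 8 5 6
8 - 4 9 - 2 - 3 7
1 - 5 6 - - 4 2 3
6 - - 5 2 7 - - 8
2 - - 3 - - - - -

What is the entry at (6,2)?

6

(3,1) = 5 (sole candidate).
(6,7) = 1 (sole candidate).
(7,5) = 8 (sole candidate).
(7,6) = 9 (sole candidate).
(8,2) = 4 (sole candidate).
(8,7) = 9 (sole candidate).
(8,8) = 1 (sole candidate).
(9,6) = 1 (sole candidate).
(9,8) = 6 (sole candidate).
(9,9) = 5 (sole candidate).
(1,1) = 9 (sole candidate).
(1,9) = 1 (sole candidate).
(2,9) = 9 (sole candidate).
(3,8) = 4 (sole candidate).
(3,9) = 2 (sole candidate).
(4,4) = 8 (sole candidate).
(4,6) = 6 (sole candidate).
(4,7) = 2 (sole candidate).
(4,9) = 4 (sole candidate).
(5,1) = 3 (sole candidate).
(5,5) = 7 (sole candidate).
(6,5) = 5 (sole candidate).
(7,2) = 7 (sole candidate).
(8,3) = 3 (sole candidate).
(9,2) = 9 (sole candidate).
(9,3) = 8 (sole candidate).
(9,5) = 4 (sole candidate).
(9,7) = 7 (sole candidate).
(1,4) = 4 (sole candidate).
(1,5) = 6 (sole candidate).
(1,7) = 5 (sole candidate).
(2,5) = 1 (sole candidate).
(2,6) = 5 (sole candidate).
(2,7) = 6 (sole candidate).
(3,3) = 6 (sole candidate).
(3,4) = 7 (sole candidate).
(3,6) = 8 (sole candidate).
(4,2) = 5 (sole candidate).
(4,3) = 1 (sole candidate).
(5,3) = 9 (sole candidate).
(5,4) = 1 (sole candidate).
(6,2) = 6: row 6 has {1,2,3,4,5,7,8,9}; col 2 has {1,2,3,4,5,7,8,9}; box has {1,2,3,4,5,7,8,9} → only 6 remains.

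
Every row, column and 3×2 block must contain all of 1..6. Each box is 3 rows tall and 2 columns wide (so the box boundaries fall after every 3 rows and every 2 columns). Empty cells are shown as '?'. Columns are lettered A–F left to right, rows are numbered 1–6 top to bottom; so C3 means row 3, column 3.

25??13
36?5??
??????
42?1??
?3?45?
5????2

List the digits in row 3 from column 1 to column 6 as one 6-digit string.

D1 = 6: row 1 has {1,2,3,5}; col 4 has {1,4,5}; box has {5} → only 6 remains.
F2 = 4: row 2 has {3,5,6}; col 6 has {2,3}; box has {1,3} → only 4 remains.
A3 = 1: row 3 has {}; col 1 has {2,3,4,5}; box has {2,3,5,6} → only 1 remains.
B3 = 4: row 3 has {1}; col 2 has {2,3,5,6}; box has {1,2,3,5,6} → only 4 remains.
F4 = 6: row 4 has {1,2,4}; col 6 has {2,3,4}; box has {2,5} → only 6 remains.
A5 = 6: row 5 has {3,4,5}; col 1 has {1,2,3,4,5}; box has {2,3,4,5} → only 6 remains.
C5 = 2: row 5 has {3,4,5,6}; col 3 has {}; box has {1,4} → only 2 remains.
F5 = 1: row 5 has {2,3,4,5,6}; col 6 has {2,3,4,6}; box has {2,5,6} → only 1 remains.
B6 = 1: row 6 has {2,5}; col 2 has {2,3,4,5,6}; box has {2,3,4,5,6} → only 1 remains.
D6 = 3: row 6 has {1,2,5}; col 4 has {1,4,5,6}; box has {1,2,4} → only 3 remains.
E6 = 4: row 6 has {1,2,3,5}; col 5 has {1,5}; box has {1,2,5,6} → only 4 remains.
C1 = 4: row 1 has {1,2,3,5,6}; col 3 has {2}; box has {5,6} → only 4 remains.
C2 = 1: row 2 has {3,4,5,6}; col 3 has {2,4}; box has {4,5,6} → only 1 remains.
E2 = 2: row 2 has {1,3,4,5,6}; col 5 has {1,4,5}; box has {1,3,4} → only 2 remains.
C3 = 3: row 3 has {1,4}; col 3 has {1,2,4}; box has {1,4,5,6} → only 3 remains.
D3 = 2: row 3 has {1,3,4}; col 4 has {1,3,4,5,6}; box has {1,3,4,5,6} → only 2 remains.
E3 = 6: row 3 has {1,2,3,4}; col 5 has {1,2,4,5}; box has {1,2,3,4} → only 6 remains.
F3 = 5: row 3 has {1,2,3,4,6}; col 6 has {1,2,3,4,6}; box has {1,2,3,4,6} → only 5 remains.

143265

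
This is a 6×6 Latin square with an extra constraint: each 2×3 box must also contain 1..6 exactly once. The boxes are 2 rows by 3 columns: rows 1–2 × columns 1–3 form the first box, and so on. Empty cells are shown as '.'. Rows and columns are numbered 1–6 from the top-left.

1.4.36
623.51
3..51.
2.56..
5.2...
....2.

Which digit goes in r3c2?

r1c2 = 5: row 1 has {1,3,4,6}; col 2 has {2}; box has {1,2,3,4,6} → only 5 remains.
r1c4 = 2: row 1 has {1,3,4,5,6}; col 4 has {5,6}; box has {1,3,5,6} → only 2 remains.
r2c4 = 4: row 2 has {1,2,3,5,6}; col 4 has {2,5,6}; box has {1,2,3,5,6} → only 4 remains.
r3c3 = 6: row 3 has {1,3,5}; col 3 has {2,3,4,5}; box has {2,3,5} → only 6 remains.
r4c5 = 4: row 4 has {2,5,6}; col 5 has {1,2,3,5}; box has {1,5,6} → only 4 remains.
r4c6 = 3: row 4 has {2,4,5,6}; col 6 has {1,6}; box has {1,4,5,6} → only 3 remains.
r5c5 = 6: row 5 has {2,5}; col 5 has {1,2,3,4,5}; box has {2} → only 6 remains.
r5c6 = 4: row 5 has {2,5,6}; col 6 has {1,3,6}; box has {2,6} → only 4 remains.
r6c1 = 4: row 6 has {2}; col 1 has {1,2,3,5,6}; box has {2,5} → only 4 remains.
r6c3 = 1: row 6 has {2,4}; col 3 has {2,3,4,5,6}; box has {2,4,5} → only 1 remains.
r6c4 = 3: row 6 has {1,2,4}; col 4 has {2,4,5,6}; box has {2,4,6} → only 3 remains.
r6c6 = 5: row 6 has {1,2,3,4}; col 6 has {1,3,4,6}; box has {2,3,4,6} → only 5 remains.
r3c2 = 4: row 3 has {1,3,5,6}; col 2 has {2,5}; box has {2,3,5,6} → only 4 remains.

4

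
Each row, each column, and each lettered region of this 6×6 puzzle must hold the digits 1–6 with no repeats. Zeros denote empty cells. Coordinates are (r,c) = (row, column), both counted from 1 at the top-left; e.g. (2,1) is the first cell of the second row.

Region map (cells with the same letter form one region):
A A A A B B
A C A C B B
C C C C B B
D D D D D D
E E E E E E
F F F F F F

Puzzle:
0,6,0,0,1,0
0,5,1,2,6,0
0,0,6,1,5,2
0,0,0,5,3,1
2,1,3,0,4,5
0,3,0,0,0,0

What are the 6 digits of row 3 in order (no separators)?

(3,2) = 4: row 3 has {1,2,5,6}; col 2 has {1,3,5,6}; region has {1,2,5,6} → only 4 remains.
(4,2) = 2: row 4 has {1,3,5}; col 2 has {1,3,4,5,6}; region has {1,3,5} → only 2 remains.
(4,3) = 4: row 4 has {1,2,3,5}; col 3 has {1,3,6}; region has {1,2,3,5} → only 4 remains.
(5,4) = 6: row 5 has {1,2,3,4,5}; col 4 has {1,2,5}; region has {1,2,3,4,5} → only 6 remains.
(6,4) = 4: row 6 has {3}; col 4 has {1,2,5,6}; region has {3} → only 4 remains.
(6,5) = 2: row 6 has {3,4}; col 5 has {1,3,4,5,6}; region has {3,4} → only 2 remains.
(6,6) = 6: row 6 has {2,3,4}; col 6 has {1,2,5}; region has {2,3,4} → only 6 remains.
(1,4) = 3: row 1 has {1,6}; col 4 has {1,2,4,5,6}; region has {1,6} → only 3 remains.
(1,6) = 4: row 1 has {1,3,6}; col 6 has {1,2,5,6}; region has {1,2,5,6} → only 4 remains.
(2,1) = 4: row 2 has {1,2,5,6}; col 1 has {2}; region has {1,3,6} → only 4 remains.
(2,6) = 3: row 2 has {1,2,4,5,6}; col 6 has {1,2,4,5,6}; region has {1,2,4,5,6} → only 3 remains.
(3,1) = 3: row 3 has {1,2,4,5,6}; col 1 has {2,4}; region has {1,2,4,5,6} → only 3 remains.

346152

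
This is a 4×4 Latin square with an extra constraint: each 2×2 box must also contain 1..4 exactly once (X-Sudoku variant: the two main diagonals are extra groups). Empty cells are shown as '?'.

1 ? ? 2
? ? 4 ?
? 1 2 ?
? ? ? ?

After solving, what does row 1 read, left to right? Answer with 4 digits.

1432

r1c3 = 3: row 1 has {1,2}; col 3 has {2,4}; box has {2,4} → only 3 remains.
r2c2 = 3 (sole candidate).
r2c4 = 1 (sole candidate).
r4c1 = 3 (sole candidate).
r4c3 = 1 (sole candidate).
r4c4 = 4 (sole candidate).
r1c2 = 4: row 1 has {1,2,3}; col 2 has {1,3}; box has {1,3} → only 4 remains.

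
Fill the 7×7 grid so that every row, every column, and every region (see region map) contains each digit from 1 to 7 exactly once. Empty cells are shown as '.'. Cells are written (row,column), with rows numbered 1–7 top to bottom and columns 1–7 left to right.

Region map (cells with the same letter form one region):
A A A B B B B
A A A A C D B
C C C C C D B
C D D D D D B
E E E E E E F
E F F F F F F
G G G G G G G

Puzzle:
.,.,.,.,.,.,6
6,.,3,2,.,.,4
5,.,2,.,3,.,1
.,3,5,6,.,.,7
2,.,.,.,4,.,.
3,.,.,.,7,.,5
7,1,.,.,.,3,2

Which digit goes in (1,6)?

2

(2,5) = 1 (sole candidate).
(2,6) = 7 (sole candidate).
(3,6) = 4 (sole candidate).
(4,1) = 4 (sole candidate).
(4,5) = 2 (sole candidate).
(4,6) = 1 (sole candidate).
(5,7) = 3 (sole candidate).
(1,1) = 1 (sole candidate).
(1,5) = 5 (sole candidate).
(1,6) = 2: row 1 has {1,5,6}; col 6 has {1,3,4,7}; region has {1,4,5,6,7} → only 2 remains.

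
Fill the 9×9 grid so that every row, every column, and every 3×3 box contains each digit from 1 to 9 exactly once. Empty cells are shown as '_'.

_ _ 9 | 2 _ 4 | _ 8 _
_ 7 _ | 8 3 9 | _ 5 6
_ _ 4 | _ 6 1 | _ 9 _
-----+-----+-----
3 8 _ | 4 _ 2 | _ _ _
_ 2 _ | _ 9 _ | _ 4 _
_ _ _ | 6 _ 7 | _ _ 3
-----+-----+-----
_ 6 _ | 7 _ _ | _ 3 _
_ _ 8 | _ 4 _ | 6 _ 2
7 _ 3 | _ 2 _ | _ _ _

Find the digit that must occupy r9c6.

6

r3c4 = 5 (sole candidate).
r3c9 = 7 (sole candidate).
r9c8 = 1 (sole candidate).
r1c5 = 7 (sole candidate).
r1c9 = 1 (sole candidate).
r3c2 = 3 (sole candidate).
r3c7 = 2 (sole candidate).
r6c8 = 2 (sole candidate).
r8c8 = 7 (sole candidate).
r9c4 = 9 (sole candidate).
r1c2 = 5 (sole candidate).
r1c7 = 3 (sole candidate).
r2c7 = 4 (sole candidate).
r3c1 = 8 (sole candidate).
r4c8 = 6 (sole candidate).
r9c2 = 4 (sole candidate).
r1c1 = 6 (sole candidate).
r5c3 = 6 (hidden single in row 5).
r5c7 = 7 (hidden single in row 5).
r4c3 = 7 (hidden single in row 4).
r6c1 = 4 (hidden single in row 6).
r7c9 = 4 (hidden single in row 7).
r9c6 = 6: in row 9, 6 can only go here (every other open cell in that row sees a 6).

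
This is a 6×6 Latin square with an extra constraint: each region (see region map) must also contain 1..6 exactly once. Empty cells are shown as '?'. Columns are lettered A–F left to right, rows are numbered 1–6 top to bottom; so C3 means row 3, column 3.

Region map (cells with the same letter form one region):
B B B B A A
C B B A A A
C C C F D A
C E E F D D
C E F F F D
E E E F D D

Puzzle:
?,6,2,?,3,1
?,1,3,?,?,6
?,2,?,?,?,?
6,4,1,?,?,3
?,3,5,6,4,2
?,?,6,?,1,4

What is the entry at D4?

2

C3 = 4: row 3 has {2}; col 3 has {1,2,3,5,6}; region has {2,6} → only 4 remains.
F3 = 5: row 3 has {2,4}; col 6 has {1,2,3,4,6}; region has {1,3,6} → only 5 remains.
D4 = 2: row 4 has {1,3,4,6}; col 4 has {6}; region has {4,5,6} → only 2 remains.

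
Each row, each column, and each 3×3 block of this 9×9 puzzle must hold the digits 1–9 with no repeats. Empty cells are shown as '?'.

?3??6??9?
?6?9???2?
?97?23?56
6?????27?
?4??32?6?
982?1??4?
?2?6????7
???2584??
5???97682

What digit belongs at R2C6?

R7C5 = 4: row 7 has {2,6,7}; col 5 has {1,2,3,5,6,9}; box has {2,5,6,7,8,9} → only 4 remains.
R7C6 = 1: row 7 has {2,4,6,7}; col 6 has {2,3,7,8}; box has {2,4,5,6,7,8,9} → only 1 remains.
R7C8 = 3: row 7 has {1,2,4,6,7}; col 8 has {2,4,5,6,7,8,9}; box has {2,4,6,7,8} → only 3 remains.
R8C8 = 1: row 8 has {2,4,5,8}; col 8 has {2,3,4,5,6,7,8,9}; box has {2,3,4,6,7,8} → only 1 remains.
R8C9 = 9: row 8 has {1,2,4,5,8}; col 9 has {2,6,7}; box has {1,2,3,4,6,7,8} → only 9 remains.
R9C2 = 1: row 9 has {2,5,6,7,8,9}; col 2 has {2,3,4,6,8,9}; box has {2,5} → only 1 remains.
R9C4 = 3: row 9 has {1,2,5,6,7,8,9}; col 4 has {2,6,9}; box has {1,2,4,5,6,7,8,9} → only 3 remains.
R4C2 = 5: row 4 has {2,6,7}; col 2 has {1,2,3,4,6,8,9}; box has {2,4,6,8,9} → only 5 remains.
R4C5 = 8: row 4 has {2,5,6,7}; col 5 has {1,2,3,4,5,6,9}; box has {1,2,3} → only 8 remains.
R5C3 = 1: row 5 has {2,3,4,6}; col 3 has {2,7}; box has {2,4,5,6,8,9} → only 1 remains.
R7C1 = 8: row 7 has {1,2,3,4,6,7}; col 1 has {5,6,9}; box has {1,2,5} → only 8 remains.
R7C3 = 9: row 7 has {1,2,3,4,6,7,8}; col 3 has {1,2,7}; box has {1,2,5,8} → only 9 remains.
R7C7 = 5: row 7 has {1,2,3,4,6,7,8,9}; col 7 has {2,4,6}; box has {1,2,3,4,6,7,8,9} → only 5 remains.
R8C2 = 7: row 8 has {1,2,4,5,8,9}; col 2 has {1,2,3,4,5,6,8,9}; box has {1,2,5,8,9} → only 7 remains.
R9C3 = 4: row 9 has {1,2,3,5,6,7,8,9}; col 3 has {1,2,7,9}; box has {1,2,5,7,8,9} → only 4 remains.
R2C5 = 7: row 2 has {2,6,9}; col 5 has {1,2,3,4,5,6,8,9}; box has {2,3,6,9} → only 7 remains.
R4C3 = 3: row 4 has {2,5,6,7,8}; col 3 has {1,2,4,7,9}; box has {1,2,4,5,6,8,9} → only 3 remains.
R4C4 = 4: row 4 has {2,3,5,6,7,8}; col 4 has {2,3,6,9}; box has {1,2,3,8} → only 4 remains.
R4C6 = 9: row 4 has {2,3,4,5,6,7,8}; col 6 has {1,2,3,7,8}; box has {1,2,3,4,8} → only 9 remains.
R4C9 = 1: row 4 has {2,3,4,5,6,7,8,9}; col 9 has {2,6,7,9}; box has {2,4,6,7} → only 1 remains.
R5C1 = 7: row 5 has {1,2,3,4,6}; col 1 has {5,6,8,9}; box has {1,2,3,4,5,6,8,9} → only 7 remains.
R5C4 = 5: row 5 has {1,2,3,4,6,7}; col 4 has {2,3,4,6,9}; box has {1,2,3,4,8,9} → only 5 remains.
R5C9 = 8: row 5 has {1,2,3,4,5,6,7}; col 9 has {1,2,6,7,9}; box has {1,2,4,6,7} → only 8 remains.
R6C4 = 7: row 6 has {1,2,4,8,9}; col 4 has {2,3,4,5,6,9}; box has {1,2,3,4,5,8,9} → only 7 remains.
R6C6 = 6: row 6 has {1,2,4,7,8,9}; col 6 has {1,2,3,7,8,9}; box has {1,2,3,4,5,7,8,9} → only 6 remains.
R6C7 = 3: row 6 has {1,2,4,6,7,8,9}; col 7 has {2,4,5,6}; box has {1,2,4,6,7,8} → only 3 remains.
R6C9 = 5: row 6 has {1,2,3,4,6,7,8,9}; col 9 has {1,2,6,7,8,9}; box has {1,2,3,4,6,7,8} → only 5 remains.
R8C1 = 3: row 8 has {1,2,4,5,7,8,9}; col 1 has {5,6,7,8,9}; box has {1,2,4,5,7,8,9} → only 3 remains.
R8C3 = 6: row 8 has {1,2,3,4,5,7,8,9}; col 3 has {1,2,3,4,7,9}; box has {1,2,3,4,5,7,8,9} → only 6 remains.
R1C9 = 4: row 1 has {3,6,9}; col 9 has {1,2,5,6,7,8,9}; box has {2,5,6,9} → only 4 remains.
R2C9 = 3: row 2 has {2,6,7,9}; col 9 has {1,2,4,5,6,7,8,9}; box has {2,4,5,6,9} → only 3 remains.
R5C7 = 9: row 5 has {1,2,3,4,5,6,7,8}; col 7 has {2,3,4,5,6}; box has {1,2,3,4,5,6,7,8} → only 9 remains.
R1C6 = 5: row 1 has {3,4,6,9}; col 6 has {1,2,3,6,7,8,9}; box has {2,3,6,7,9} → only 5 remains.
R2C6 = 4: row 2 has {2,3,6,7,9}; col 6 has {1,2,3,5,6,7,8,9}; box has {2,3,5,6,7,9} → only 4 remains.

4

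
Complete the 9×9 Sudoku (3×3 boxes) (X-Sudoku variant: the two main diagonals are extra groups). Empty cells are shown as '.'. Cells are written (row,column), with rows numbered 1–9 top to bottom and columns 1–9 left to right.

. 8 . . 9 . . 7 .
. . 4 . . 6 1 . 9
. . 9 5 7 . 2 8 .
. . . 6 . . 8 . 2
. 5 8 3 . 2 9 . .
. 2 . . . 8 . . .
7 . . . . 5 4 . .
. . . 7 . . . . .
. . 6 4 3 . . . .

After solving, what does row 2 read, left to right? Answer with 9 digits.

374826159

(5,5) = 1: row 5 has {2,3,5,8,9}; col 5 has {3,7,9}; box has {2,3,6,8}; main diagonal has {4,6,8,9}; anti-diagonal has {2} → only 1 remains.
(6,4) = 9: row 6 has {2,8}; col 4 has {3,4,5,6,7}; box has {1,2,3,6,8}; anti-diagonal has {1,2} → only 9 remains.
(7,3) = 3: row 7 has {4,5,7}; col 3 has {4,6,8,9}; box has {6,7}; anti-diagonal has {1,2,9} → only 3 remains.
(8,2) = 4: row 8 has {7}; col 2 has {2,5,8}; box has {3,6,7}; anti-diagonal has {1,2,3,9} → only 4 remains.
(2,8) = 5: row 2 has {1,4,6,9}; col 8 has {7,8}; box has {1,2,7,8,9}; anti-diagonal has {1,2,3,4,9} → only 5 remains.
(4,6) = 7: row 4 has {2,6,8}; col 6 has {2,5,6,8}; box has {1,2,3,6,8,9}; anti-diagonal has {1,2,3,4,5,9} → only 7 remains.
(9,1) = 8: row 9 has {3,4,6}; col 1 has {7}; box has {3,4,6,7}; anti-diagonal has {1,2,3,4,5,7,9} → only 8 remains.
(1,9) = 6: row 1 has {7,8,9}; col 9 has {2,9}; box has {1,2,5,7,8,9}; anti-diagonal has {1,2,3,4,5,7,8,9} → only 6 remains.
(4,3) = 1: row 4 has {2,6,7,8}; col 3 has {3,4,6,8,9}; box has {2,5,8} → only 1 remains.
(6,3) = 7: row 6 has {2,8,9}; col 3 has {1,3,4,6,8,9}; box has {1,2,5,8} → only 7 remains.
(1,7) = 3: row 1 has {6,7,8,9}; col 7 has {1,2,4,8,9}; box has {1,2,5,6,7,8,9} → only 3 remains.
(3,9) = 4: row 3 has {2,5,7,8,9}; col 9 has {2,6,9}; box has {1,2,3,5,6,7,8,9} → only 4 remains.
(5,9) = 7: row 5 has {1,2,3,5,8,9}; col 9 has {2,4,6,9}; box has {2,8,9} → only 7 remains.
(9,9) = 5: row 9 has {3,4,6,8}; col 9 has {2,4,6,7,9}; box has {4}; main diagonal has {1,4,6,8,9} → only 5 remains.
(1,1) = 2: row 1 has {3,6,7,8,9}; col 1 has {7,8}; box has {4,8,9}; main diagonal has {1,4,5,6,8,9} → only 2 remains.
(1,3) = 5: row 1 has {2,3,6,7,8,9}; col 3 has {1,3,4,6,7,8,9}; box has {2,4,8,9} → only 5 remains.
(1,4) = 1: row 1 has {2,3,5,6,7,8,9}; col 4 has {3,4,5,6,7,9}; box has {5,6,7,9} → only 1 remains.
(1,6) = 4: row 1 has {1,2,3,5,6,7,8,9}; col 6 has {2,5,6,7,8}; box has {1,5,6,7,9} → only 4 remains.
(2,1) = 3: row 2 has {1,4,5,6,9}; col 1 has {2,7,8}; box has {2,4,5,8,9} → only 3 remains.
(2,2) = 7: row 2 has {1,3,4,5,6,9}; col 2 has {2,4,5,8}; box has {2,3,4,5,8,9}; main diagonal has {1,2,4,5,6,8,9} → only 7 remains.
(3,6) = 3: row 3 has {2,4,5,7,8,9}; col 6 has {2,4,5,6,7,8}; box has {1,4,5,6,7,9} → only 3 remains.
(8,3) = 2: row 8 has {4,7}; col 3 has {1,3,4,5,6,7,8,9}; box has {3,4,6,7,8} → only 2 remains.
(8,7) = 6: row 8 has {2,4,7}; col 7 has {1,2,3,4,8,9}; box has {4,5} → only 6 remains.
(8,8) = 3: row 8 has {2,4,6,7}; col 8 has {5,7,8}; box has {4,5,6}; main diagonal has {1,2,4,5,6,7,8,9} → only 3 remains.
(9,7) = 7: row 9 has {3,4,5,6,8}; col 7 has {1,2,3,4,6,8,9}; box has {3,4,5,6} → only 7 remains.
(4,8) = 4: row 4 has {1,2,6,7,8}; col 8 has {3,5,7,8}; box has {2,7,8,9} → only 4 remains.
(5,8) = 6: row 5 has {1,2,3,5,7,8,9}; col 8 has {3,4,5,7,8}; box has {2,4,7,8,9} → only 6 remains.
(6,7) = 5: row 6 has {2,7,8,9}; col 7 has {1,2,3,4,6,7,8,9}; box has {2,4,6,7,8,9} → only 5 remains.
(6,8) = 1: row 6 has {2,5,7,8,9}; col 8 has {3,4,5,6,7,8}; box has {2,4,5,6,7,8,9} → only 1 remains.
(6,9) = 3: row 6 has {1,2,5,7,8,9}; col 9 has {2,4,5,6,7,9}; box has {1,2,4,5,6,7,8,9} → only 3 remains.
(8,5) = 8: row 8 has {2,3,4,6,7}; col 5 has {1,3,7,9}; box has {3,4,5,7} → only 8 remains.
(8,9) = 1: row 8 has {2,3,4,6,7,8}; col 9 has {2,3,4,5,6,7,9}; box has {3,4,5,6,7} → only 1 remains.
(2,5) = 2: row 2 has {1,3,4,5,6,7,9}; col 5 has {1,3,7,8,9}; box has {1,3,4,5,6,7,9} → only 2 remains.
(4,1) = 9: row 4 has {1,2,4,6,7,8}; col 1 has {2,3,7,8}; box has {1,2,5,7,8} → only 9 remains.
(4,2) = 3: row 4 has {1,2,4,6,7,8,9}; col 2 has {2,4,5,7,8}; box has {1,2,5,7,8,9} → only 3 remains.
(4,5) = 5: row 4 has {1,2,3,4,6,7,8,9}; col 5 has {1,2,3,7,8,9}; box has {1,2,3,6,7,8,9} → only 5 remains.
(5,1) = 4: row 5 has {1,2,3,5,6,7,8,9}; col 1 has {2,3,7,8,9}; box has {1,2,3,5,7,8,9} → only 4 remains.
(6,1) = 6: row 6 has {1,2,3,5,7,8,9}; col 1 has {2,3,4,7,8,9}; box has {1,2,3,4,5,7,8,9} → only 6 remains.
(6,5) = 4: row 6 has {1,2,3,5,6,7,8,9}; col 5 has {1,2,3,5,7,8,9}; box has {1,2,3,5,6,7,8,9} → only 4 remains.
(7,4) = 2: row 7 has {3,4,5,7}; col 4 has {1,3,4,5,6,7,9}; box has {3,4,5,7,8} → only 2 remains.
(7,5) = 6: row 7 has {2,3,4,5,7}; col 5 has {1,2,3,4,5,7,8,9}; box has {2,3,4,5,7,8} → only 6 remains.
(7,8) = 9: row 7 has {2,3,4,5,6,7}; col 8 has {1,3,4,5,6,7,8}; box has {1,3,4,5,6,7} → only 9 remains.
(7,9) = 8: row 7 has {2,3,4,5,6,7,9}; col 9 has {1,2,3,4,5,6,7,9}; box has {1,3,4,5,6,7,9} → only 8 remains.
(8,1) = 5: row 8 has {1,2,3,4,6,7,8}; col 1 has {2,3,4,6,7,8,9}; box has {2,3,4,6,7,8} → only 5 remains.
(8,6) = 9: row 8 has {1,2,3,4,5,6,7,8}; col 6 has {2,3,4,5,6,7,8}; box has {2,3,4,5,6,7,8} → only 9 remains.
(9,6) = 1: row 9 has {3,4,5,6,7,8}; col 6 has {2,3,4,5,6,7,8,9}; box has {2,3,4,5,6,7,8,9} → only 1 remains.
(9,8) = 2: row 9 has {1,3,4,5,6,7,8}; col 8 has {1,3,4,5,6,7,8,9}; box has {1,3,4,5,6,7,8,9} → only 2 remains.
(2,4) = 8: row 2 has {1,2,3,4,5,6,7,9}; col 4 has {1,2,3,4,5,6,7,9}; box has {1,2,3,4,5,6,7,9} → only 8 remains.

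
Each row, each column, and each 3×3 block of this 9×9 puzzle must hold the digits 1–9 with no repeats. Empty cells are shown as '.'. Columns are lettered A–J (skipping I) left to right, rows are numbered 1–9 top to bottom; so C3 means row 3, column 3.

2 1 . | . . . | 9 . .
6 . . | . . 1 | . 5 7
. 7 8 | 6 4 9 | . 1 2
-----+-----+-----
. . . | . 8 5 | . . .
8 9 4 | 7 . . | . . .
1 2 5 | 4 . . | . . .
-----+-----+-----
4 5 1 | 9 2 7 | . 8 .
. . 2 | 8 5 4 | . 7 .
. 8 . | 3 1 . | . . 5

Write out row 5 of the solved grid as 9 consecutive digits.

C1 = 3: row 1 has {1,2,9}; col 3 has {1,2,4,5,8}; box has {1,2,6,7,8} → only 3 remains.
D1 = 5: row 1 has {1,2,3,9}; col 4 has {3,4,6,7,8,9}; box has {1,4,6,9} → only 5 remains.
E1 = 7: row 1 has {1,2,3,5,9}; col 5 has {1,2,4,5,8}; box has {1,4,5,6,9} → only 7 remains.
F1 = 8: row 1 has {1,2,3,5,7,9}; col 6 has {1,4,5,7,9}; box has {1,4,5,6,7,9} → only 8 remains.
B2 = 4: row 2 has {1,5,6,7}; col 2 has {1,2,5,7,8,9}; box has {1,2,3,6,7,8} → only 4 remains.
C2 = 9: row 2 has {1,4,5,6,7}; col 3 has {1,2,3,4,5,8}; box has {1,2,3,4,6,7,8} → only 9 remains.
D2 = 2: row 2 has {1,4,5,6,7,9}; col 4 has {3,4,5,6,7,8,9}; box has {1,4,5,6,7,8,9} → only 2 remains.
E2 = 3: row 2 has {1,2,4,5,6,7,9}; col 5 has {1,2,4,5,7,8}; box has {1,2,4,5,6,7,8,9} → only 3 remains.
G2 = 8: row 2 has {1,2,3,4,5,6,7,9}; col 7 has {9}; box has {1,2,5,7,9} → only 8 remains.
A3 = 5: row 3 has {1,2,4,6,7,8,9}; col 1 has {1,2,4,6,8}; box has {1,2,3,4,6,7,8,9} → only 5 remains.
G3 = 3: row 3 has {1,2,4,5,6,7,8,9}; col 7 has {8,9}; box has {1,2,5,7,8,9} → only 3 remains.
D4 = 1: row 4 has {5,8}; col 4 has {2,3,4,5,6,7,8,9}; box has {4,5,7,8} → only 1 remains.
E5 = 6: row 5 has {4,7,8,9}; col 5 has {1,2,3,4,5,7,8}; box has {1,4,5,7,8} → only 6 remains.
E6 = 9: row 6 has {1,2,4,5}; col 5 has {1,2,3,4,5,6,7,8}; box has {1,4,5,6,7,8} → only 9 remains.
F6 = 3: row 6 has {1,2,4,5,9}; col 6 has {1,4,5,7,8,9}; box has {1,4,5,6,7,8,9} → only 3 remains.
H6 = 6: row 6 has {1,2,3,4,5,9}; col 8 has {1,5,7,8}; box has {} → only 6 remains.
J6 = 8: row 6 has {1,2,3,4,5,6,9}; col 9 has {2,5,7}; box has {6} → only 8 remains.
G7 = 6: row 7 has {1,2,4,5,7,8,9}; col 7 has {3,8,9}; box has {5,7,8} → only 6 remains.
J7 = 3: row 7 has {1,2,4,5,6,7,8,9}; col 9 has {2,5,7,8}; box has {5,6,7,8} → only 3 remains.
G8 = 1: row 8 has {2,4,5,7,8}; col 7 has {3,6,8,9}; box has {3,5,6,7,8} → only 1 remains.
J8 = 9: row 8 has {1,2,4,5,7,8}; col 9 has {2,3,5,7,8}; box has {1,3,5,6,7,8} → only 9 remains.
F9 = 6: row 9 has {1,3,5,8}; col 6 has {1,3,4,5,7,8,9}; box has {1,2,3,4,5,7,8,9} → only 6 remains.
H1 = 4: row 1 has {1,2,3,5,7,8,9}; col 8 has {1,5,6,7,8}; box has {1,2,3,5,7,8,9} → only 4 remains.
J1 = 6: row 1 has {1,2,3,4,5,7,8,9}; col 9 has {2,3,5,7,8,9}; box has {1,2,3,4,5,7,8,9} → only 6 remains.
J4 = 4: row 4 has {1,5,8}; col 9 has {2,3,5,6,7,8,9}; box has {6,8} → only 4 remains.
F5 = 2: row 5 has {4,6,7,8,9}; col 6 has {1,3,4,5,6,7,8,9}; box has {1,3,4,5,6,7,8,9} → only 2 remains.
G5 = 5: row 5 has {2,4,6,7,8,9}; col 7 has {1,3,6,8,9}; box has {4,6,8} → only 5 remains.
H5 = 3: row 5 has {2,4,5,6,7,8,9}; col 8 has {1,4,5,6,7,8}; box has {4,5,6,8} → only 3 remains.
J5 = 1: row 5 has {2,3,4,5,6,7,8,9}; col 9 has {2,3,4,5,6,7,8,9}; box has {3,4,5,6,8} → only 1 remains.

894762531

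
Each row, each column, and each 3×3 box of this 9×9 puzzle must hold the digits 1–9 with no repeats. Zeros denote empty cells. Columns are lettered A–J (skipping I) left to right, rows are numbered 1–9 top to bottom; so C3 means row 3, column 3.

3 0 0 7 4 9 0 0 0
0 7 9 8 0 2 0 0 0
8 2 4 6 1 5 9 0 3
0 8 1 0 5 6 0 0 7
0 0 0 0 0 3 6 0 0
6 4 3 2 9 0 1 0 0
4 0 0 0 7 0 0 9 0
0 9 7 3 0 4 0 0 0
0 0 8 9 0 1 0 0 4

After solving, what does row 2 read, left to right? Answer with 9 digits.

179832456

E2 = 3: row 2 has {2,7,8,9}; col 5 has {1,4,5,7,9}; box has {1,2,4,5,6,7,8,9} → only 3 remains.
H3 = 7 (sole candidate).
D4 = 4 (sole candidate).
B5 = 5 (sole candidate).
C5 = 2 (sole candidate).
D5 = 1 (sole candidate).
E5 = 8 (sole candidate).
H5 = 4 (sole candidate).
J5 = 9 (sole candidate).
F6 = 7 (sole candidate).
D7 = 5 (sole candidate).
F7 = 8 (sole candidate).
A4 = 9 (sole candidate).
A5 = 7 (sole candidate).
C7 = 6 (sole candidate).
B9 = 3 (sole candidate).
C1 = 5 (sole candidate).
A2 = 1: row 2 has {2,3,7,8,9}; col 1 has {3,4,6,7,8,9}; box has {2,3,4,5,7,8,9} → only 1 remains.
B7 = 1 (sole candidate).
J7 = 2 (sole candidate).
B1 = 6 (sole candidate).
G7 = 3 (sole candidate).
G4 = 2 (sole candidate).
H4 = 3 (sole candidate).
G1 = 8 (sole candidate).
J1 = 1 (sole candidate).
G8 = 5 (sole candidate).
G9 = 7 (sole candidate).
H9 = 6 (sole candidate).
H1 = 2 (sole candidate).
G2 = 4: row 2 has {1,2,3,7,8,9}; col 7 has {1,2,3,5,6,7,8,9}; box has {1,2,3,7,8,9} → only 4 remains.
H2 = 5: row 2 has {1,2,3,4,7,8,9}; col 8 has {2,3,4,6,7,9}; box has {1,2,3,4,7,8,9} → only 5 remains.
J2 = 6: row 2 has {1,2,3,4,5,7,8,9}; col 9 has {1,2,3,4,7,9}; box has {1,2,3,4,5,7,8,9} → only 6 remains.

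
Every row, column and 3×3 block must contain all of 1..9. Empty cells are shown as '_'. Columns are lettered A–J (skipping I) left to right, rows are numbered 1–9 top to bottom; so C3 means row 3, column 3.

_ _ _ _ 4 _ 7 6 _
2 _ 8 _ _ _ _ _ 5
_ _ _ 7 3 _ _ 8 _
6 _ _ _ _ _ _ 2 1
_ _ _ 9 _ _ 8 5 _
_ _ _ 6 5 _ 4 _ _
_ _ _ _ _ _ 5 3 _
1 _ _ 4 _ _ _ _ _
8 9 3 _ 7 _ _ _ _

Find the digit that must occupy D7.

8

D2 = 1: row 2 has {2,5,8}; col 4 has {4,6,7,9}; box has {3,4,7} → only 1 remains.
E4 = 8: row 4 has {1,2,6}; col 5 has {3,4,5,7}; box has {5,6,9} → only 8 remains.
D4 = 3: row 4 has {1,2,6,8}; col 4 has {1,4,6,7,9}; box has {5,6,8,9} → only 3 remains.
G4 = 9: row 4 has {1,2,3,6,8}; col 7 has {4,5,7,8}; box has {1,2,4,5,8} → only 9 remains.
H6 = 7: row 6 has {4,5,6}; col 8 has {2,3,5,6,8}; box has {1,2,4,5,8,9} → only 7 remains.
J6 = 3: row 6 has {4,5,6,7}; col 9 has {1,5}; box has {1,2,4,5,7,8,9} → only 3 remains.
H8 = 9: row 8 has {1,4}; col 8 has {2,3,5,6,7,8}; box has {3,5} → only 9 remains.
G2 = 3: row 2 has {1,2,5,8}; col 7 has {4,5,7,8,9}; box has {5,6,7,8} → only 3 remains.
H2 = 4: row 2 has {1,2,3,5,8}; col 8 has {2,3,5,6,7,8,9}; box has {3,5,6,7,8} → only 4 remains.
J5 = 6: row 5 has {5,8,9}; col 9 has {1,3,5}; box has {1,2,3,4,5,7,8,9} → only 6 remains.
A6 = 9: row 6 has {3,4,5,6,7}; col 1 has {1,2,6,8}; box has {6} → only 9 remains.
H9 = 1: row 9 has {3,7,8,9}; col 8 has {2,3,4,5,6,7,8,9}; box has {3,5,9} → only 1 remains.
B2 = 7: in row 2, 7 can only go here (every other open cell in that row sees a 7).
B6 = 8: in row 6, 8 can only go here (every other open cell in that row sees an 8).
F8 = 3: in row 8, 3 can only go here (every other open cell in that row sees a 3).
J8 = 8: in row 8, 8 can only go here (every other open cell in that row sees an 8).
C8 = 7: in row 8, 7 can only go here (every other open cell in that row sees a 7).
A7 = 4: row 7 has {3,5}; col 1 has {1,2,6,8,9}; box has {1,3,7,8,9} → only 4 remains.
A3 = 5: row 3 has {3,7,8}; col 1 has {1,2,4,6,8,9}; box has {2,7,8} → only 5 remains.
A1 = 3: row 1 has {4,6,7}; col 1 has {1,2,4,5,6,8,9}; box has {2,5,7,8} → only 3 remains.
B1 = 1: row 1 has {3,4,6,7}; col 2 has {7,8,9}; box has {2,3,5,7,8} → only 1 remains.
C1 = 9: row 1 has {1,3,4,6,7}; col 3 has {3,7,8}; box has {1,2,3,5,7,8} → only 9 remains.
J1 = 2: row 1 has {1,3,4,6,7,9}; col 9 has {1,3,5,6,8}; box has {3,4,5,6,7,8} → only 2 remains.
G3 = 1: row 3 has {3,5,7,8}; col 7 has {3,4,5,7,8,9}; box has {2,3,4,5,6,7,8} → only 1 remains.
J3 = 9: row 3 has {1,3,5,7,8}; col 9 has {1,2,3,5,6,8}; box has {1,2,3,4,5,6,7,8} → only 9 remains.
A5 = 7: row 5 has {5,6,8,9}; col 1 has {1,2,3,4,5,6,8,9}; box has {6,8,9} → only 7 remains.
J7 = 7: row 7 has {3,4,5}; col 9 has {1,2,3,5,6,8,9}; box has {1,3,5,8,9} → only 7 remains.
J9 = 4: row 9 has {1,3,7,8,9}; col 9 has {1,2,3,5,6,7,8,9}; box has {1,3,5,7,8,9} → only 4 remains.
F3 = 2: in row 3, 2 can only go here (every other open cell in that row sees a 2).
F6 = 1: row 6 has {3,4,5,6,7,8,9}; col 6 has {2,3}; box has {3,5,6,8,9} → only 1 remains.
E5 = 2: row 5 has {5,6,7,8,9}; col 5 has {3,4,5,7,8}; box has {1,3,5,6,8,9} → only 2 remains.
F5 = 4: row 5 has {2,5,6,7,8,9}; col 6 has {1,2,3}; box has {1,2,3,5,6,8,9} → only 4 remains.
C6 = 2: row 6 has {1,3,4,5,6,7,8,9}; col 3 has {3,7,8,9}; box has {6,7,8,9} → only 2 remains.
C7 = 6: row 7 has {3,4,5,7}; col 3 has {2,3,7,8,9}; box has {1,3,4,7,8,9} → only 6 remains.
E8 = 6: row 8 has {1,3,4,7,8,9}; col 5 has {2,3,4,5,7,8}; box has {3,4,7} → only 6 remains.
G8 = 2: row 8 has {1,3,4,6,7,8,9}; col 7 has {1,3,4,5,7,8,9}; box has {1,3,4,5,7,8,9} → only 2 remains.
F9 = 5: row 9 has {1,3,4,7,8,9}; col 6 has {1,2,3,4}; box has {3,4,6,7} → only 5 remains.
G9 = 6: row 9 has {1,3,4,5,7,8,9}; col 7 has {1,2,3,4,5,7,8,9}; box has {1,2,3,4,5,7,8,9} → only 6 remains.
F1 = 8: row 1 has {1,2,3,4,6,7,9}; col 6 has {1,2,3,4,5}; box has {1,2,3,4,7} → only 8 remains.
E2 = 9: row 2 has {1,2,3,4,5,7,8}; col 5 has {2,3,4,5,6,7,8}; box has {1,2,3,4,7,8} → only 9 remains.
F2 = 6: row 2 has {1,2,3,4,5,7,8,9}; col 6 has {1,2,3,4,5,8}; box has {1,2,3,4,7,8,9} → only 6 remains.
C3 = 4: row 3 has {1,2,3,5,7,8,9}; col 3 has {2,3,6,7,8,9}; box has {1,2,3,5,7,8,9} → only 4 remains.
C4 = 5: row 4 has {1,2,3,6,8,9}; col 3 has {2,3,4,6,7,8,9}; box has {2,6,7,8,9} → only 5 remains.
F4 = 7: row 4 has {1,2,3,5,6,8,9}; col 6 has {1,2,3,4,5,6,8}; box has {1,2,3,4,5,6,8,9} → only 7 remains.
B5 = 3: row 5 has {2,4,5,6,7,8,9}; col 2 has {1,7,8,9}; box has {2,5,6,7,8,9} → only 3 remains.
C5 = 1: row 5 has {2,3,4,5,6,7,8,9}; col 3 has {2,3,4,5,6,7,8,9}; box has {2,3,5,6,7,8,9} → only 1 remains.
B7 = 2: row 7 has {3,4,5,6,7}; col 2 has {1,3,7,8,9}; box has {1,3,4,6,7,8,9} → only 2 remains.
D7 = 8: row 7 has {2,3,4,5,6,7}; col 4 has {1,3,4,6,7,9}; box has {3,4,5,6,7} → only 8 remains.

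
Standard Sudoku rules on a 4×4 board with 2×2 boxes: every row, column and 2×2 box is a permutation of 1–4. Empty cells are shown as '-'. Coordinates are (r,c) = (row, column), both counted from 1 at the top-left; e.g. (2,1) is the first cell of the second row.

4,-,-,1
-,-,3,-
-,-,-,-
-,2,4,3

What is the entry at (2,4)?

4

(1,2) = 3: row 1 has {1,4}; col 2 has {2}; box has {4} → only 3 remains.
(1,3) = 2: row 1 has {1,3,4}; col 3 has {3,4}; box has {1,3} → only 2 remains.
(2,2) = 1: row 2 has {3}; col 2 has {2,3}; box has {3,4} → only 1 remains.
(2,4) = 4: row 2 has {1,3}; col 4 has {1,3}; box has {1,2,3} → only 4 remains.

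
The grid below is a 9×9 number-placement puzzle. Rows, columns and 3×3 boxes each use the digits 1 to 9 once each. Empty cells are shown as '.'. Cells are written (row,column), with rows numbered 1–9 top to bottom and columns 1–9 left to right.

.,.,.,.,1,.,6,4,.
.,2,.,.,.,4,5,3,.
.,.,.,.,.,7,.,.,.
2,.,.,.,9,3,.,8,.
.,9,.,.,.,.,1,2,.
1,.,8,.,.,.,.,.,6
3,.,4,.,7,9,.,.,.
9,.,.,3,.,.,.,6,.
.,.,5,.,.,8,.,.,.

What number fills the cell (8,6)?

(4,4) = 1 (hidden single in row 4).
(8,3) = 2 (hidden single in column 3).
(3,5) = 3 (hidden single in column 5).
(8,6) = 1: in column 6, 1 can only go here (every other open cell in that column sees a 1).

1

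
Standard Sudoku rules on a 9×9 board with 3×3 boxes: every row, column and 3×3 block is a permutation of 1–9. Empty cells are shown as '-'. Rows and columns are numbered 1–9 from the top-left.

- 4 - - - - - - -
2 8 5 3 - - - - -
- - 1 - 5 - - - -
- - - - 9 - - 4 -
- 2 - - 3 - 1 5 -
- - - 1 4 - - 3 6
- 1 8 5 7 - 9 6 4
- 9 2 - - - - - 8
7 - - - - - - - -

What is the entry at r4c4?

r7c1 = 3 (sole candidate).
r7c6 = 2 (sole candidate).
r4c1 = 1 (hidden single in row 4).
r6c7 = 2 (hidden single in row 6).
r4c9 = 7 (sole candidate).
r5c9 = 9 (sole candidate).
r2c9 = 1 (sole candidate).
r4c7 = 8 (sole candidate).
r2c5 = 6 (sole candidate).
r8c5 = 1 (sole candidate).
r8c8 = 7 (sole candidate).
r9c5 = 8 (sole candidate).
r1c5 = 2 (sole candidate).
r2c8 = 9 (sole candidate).
r1c8 = 8 (sole candidate).
r3c8 = 2 (sole candidate).
r3c9 = 3 (sole candidate).
r9c8 = 1 (sole candidate).
r1c9 = 5 (sole candidate).
r9c9 = 2 (sole candidate).
r1c6 = 1 (hidden single in row 1).
r1c3 = 3 (hidden single in row 1).
r4c3 = 6 (sole candidate).
r4c4 = 2: row 4 has {1,4,6,7,8,9}; col 4 has {1,3,5}; box has {1,3,4,9} → only 2 remains.

2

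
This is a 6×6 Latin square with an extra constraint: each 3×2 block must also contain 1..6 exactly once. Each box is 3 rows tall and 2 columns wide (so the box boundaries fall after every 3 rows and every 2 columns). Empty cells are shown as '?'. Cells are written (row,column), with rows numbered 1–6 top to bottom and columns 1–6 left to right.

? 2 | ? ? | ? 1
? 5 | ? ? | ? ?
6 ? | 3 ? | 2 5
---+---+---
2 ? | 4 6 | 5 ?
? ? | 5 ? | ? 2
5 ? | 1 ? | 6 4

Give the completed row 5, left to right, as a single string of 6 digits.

(1,3) = 6 (sole candidate).
(2,3) = 2 (sole candidate).
(4,6) = 3 (sole candidate).
(5,4) = 3: row 5 has {2,5}; col 4 has {6}; box has {1,4,5,6} → only 3 remains.
(5,5) = 1: row 5 has {2,3,5}; col 5 has {2,5,6}; box has {2,3,4,5,6} → only 1 remains.
(6,2) = 3 (sole candidate).
(6,4) = 2 (sole candidate).
(2,6) = 6 (sole candidate).
(4,2) = 1 (sole candidate).
(5,1) = 4: row 5 has {1,2,3,5}; col 1 has {2,5,6}; box has {1,2,3,5} → only 4 remains.
(5,2) = 6: row 5 has {1,2,3,4,5}; col 2 has {1,2,3,5}; box has {1,2,3,4,5} → only 6 remains.

465312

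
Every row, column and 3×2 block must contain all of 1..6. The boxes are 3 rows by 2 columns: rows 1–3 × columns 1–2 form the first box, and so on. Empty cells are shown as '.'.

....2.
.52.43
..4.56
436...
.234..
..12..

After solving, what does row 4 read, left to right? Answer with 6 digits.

r1c3 = 5: row 1 has {2}; col 3 has {1,2,3,4,6}; box has {2,4} → only 5 remains.
r1c6 = 1: row 1 has {2,5}; col 6 has {3,6}; box has {2,3,4,5,6} → only 1 remains.
r3c2 = 1: row 3 has {4,5,6}; col 2 has {2,3,5}; box has {5} → only 1 remains.
r3c4 = 3: row 3 has {1,4,5,6}; col 4 has {2,4}; box has {2,4,5} → only 3 remains.
r4c4 = 5: row 4 has {3,4,6}; col 4 has {2,3,4}; box has {1,2,3,4,6} → only 5 remains.
r4c5 = 1: row 4 has {3,4,5,6}; col 5 has {2,4,5}; box has {} → only 1 remains.
r4c6 = 2: row 4 has {1,3,4,5,6}; col 6 has {1,3,6}; box has {1} → only 2 remains.

436512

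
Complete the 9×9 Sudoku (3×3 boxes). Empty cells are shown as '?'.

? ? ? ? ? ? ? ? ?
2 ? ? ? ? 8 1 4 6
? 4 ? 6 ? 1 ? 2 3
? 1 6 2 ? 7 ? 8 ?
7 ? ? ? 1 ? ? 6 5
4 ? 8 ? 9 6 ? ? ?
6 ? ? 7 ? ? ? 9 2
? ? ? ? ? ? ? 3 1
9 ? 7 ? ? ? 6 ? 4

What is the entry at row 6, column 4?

row 4, column 9 = 9 (sole candidate).
row 6, column 9 = 7 (sole candidate).
row 9, column 8 = 5 (sole candidate).
row 1, column 8 = 7 (sole candidate).
row 1, column 9 = 8 (sole candidate).
row 6, column 8 = 1 (sole candidate).
row 7, column 7 = 8 (sole candidate).
row 8, column 7 = 7 (sole candidate).
row 1, column 2 = 6 (hidden single in row 1).
row 3, column 1 = 8 (hidden single in row 3).
row 3, column 5 = 7 (hidden single in row 3).
row 8, column 1 = 5 (sole candidate).
row 4, column 1 = 3 (sole candidate).
row 4, column 7 = 4 (sole candidate).
row 7, column 2 = 3 (sole candidate).
row 1, column 1 = 1 (sole candidate).
row 4, column 5 = 5 (sole candidate).
row 6, column 4 = 3: row 6 has {1,4,6,7,8,9}; col 4 has {2,6,7}; box has {1,2,5,6,7,9} → only 3 remains.

3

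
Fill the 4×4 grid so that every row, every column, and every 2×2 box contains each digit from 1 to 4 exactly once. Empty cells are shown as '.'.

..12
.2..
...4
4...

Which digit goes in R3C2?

1

R1C1 = 3: row 1 has {1,2}; col 1 has {4}; box has {2} → only 3 remains.
R1C2 = 4: row 1 has {1,2,3}; col 2 has {2}; box has {2,3} → only 4 remains.
R2C1 = 1: row 2 has {2}; col 1 has {3,4}; box has {2,3,4} → only 1 remains.
R2C4 = 3: row 2 has {1,2}; col 4 has {2,4}; box has {1,2} → only 3 remains.
R3C1 = 2: row 3 has {4}; col 1 has {1,3,4}; box has {4} → only 2 remains.
R3C3 = 3: row 3 has {2,4}; col 3 has {1}; box has {4} → only 3 remains.
R4C3 = 2: row 4 has {4}; col 3 has {1,3}; box has {3,4} → only 2 remains.
R4C4 = 1: row 4 has {2,4}; col 4 has {2,3,4}; box has {2,3,4} → only 1 remains.
R2C3 = 4: row 2 has {1,2,3}; col 3 has {1,2,3}; box has {1,2,3} → only 4 remains.
R3C2 = 1: row 3 has {2,3,4}; col 2 has {2,4}; box has {2,4} → only 1 remains.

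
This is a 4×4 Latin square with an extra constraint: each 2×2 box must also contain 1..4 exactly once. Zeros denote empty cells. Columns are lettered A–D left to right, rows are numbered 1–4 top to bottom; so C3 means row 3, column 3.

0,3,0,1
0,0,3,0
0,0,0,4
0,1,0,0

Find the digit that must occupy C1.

4

D2 = 2 (sole candidate).
B3 = 2 (sole candidate).
C3 = 1 (sole candidate).
C4 = 2 (sole candidate).
D4 = 3 (sole candidate).
C1 = 4: row 1 has {1,3}; col 3 has {1,2,3}; box has {1,2,3} → only 4 remains.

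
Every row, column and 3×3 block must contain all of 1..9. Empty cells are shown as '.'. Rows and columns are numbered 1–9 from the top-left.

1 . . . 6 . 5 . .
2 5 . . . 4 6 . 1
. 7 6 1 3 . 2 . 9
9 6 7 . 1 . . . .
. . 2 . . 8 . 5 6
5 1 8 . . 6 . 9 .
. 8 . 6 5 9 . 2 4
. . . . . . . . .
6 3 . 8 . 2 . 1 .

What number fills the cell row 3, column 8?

row 1, column 6 = 7: row 1 has {1,5,6}; col 6 has {2,4,6,8,9}; box has {1,3,4,6} → only 7 remains.
row 2, column 4 = 9: row 2 has {1,2,4,5,6}; col 4 has {1,6,8}; box has {1,3,4,6,7} → only 9 remains.
row 2, column 5 = 8: row 2 has {1,2,4,5,6,9}; col 5 has {1,3,5,6}; box has {1,3,4,6,7,9} → only 8 remains.
row 3, column 6 = 5: row 3 has {1,2,3,6,7,9}; col 6 has {2,4,6,7,8,9}; box has {1,3,4,6,7,8,9} → only 5 remains.
row 4, column 6 = 3: row 4 has {1,6,7,9}; col 6 has {2,4,5,6,7,8,9}; box has {1,6,8} → only 3 remains.
row 5, column 2 = 4: row 5 has {2,5,6,8}; col 2 has {1,3,5,6,7,8}; box has {1,2,5,6,7,8,9} → only 4 remains.
row 5, column 4 = 7: row 5 has {2,4,5,6,8}; col 4 has {1,6,8,9}; box has {1,3,6,8} → only 7 remains.
row 5, column 5 = 9: row 5 has {2,4,5,6,7,8}; col 5 has {1,3,5,6,8}; box has {1,3,6,7,8} → only 9 remains.
row 7, column 1 = 7: row 7 has {2,4,5,6,8,9}; col 1 has {1,2,5,6,9}; box has {3,6,8} → only 7 remains.
row 7, column 3 = 1: row 7 has {2,4,5,6,7,8,9}; col 3 has {2,6,7,8}; box has {3,6,7,8} → only 1 remains.
row 7, column 7 = 3: row 7 has {1,2,4,5,6,7,8,9}; col 7 has {2,5,6}; box has {1,2,4} → only 3 remains.
row 8, column 1 = 4: row 8 has {}; col 1 has {1,2,5,6,7,9}; box has {1,3,6,7,8} → only 4 remains.
row 8, column 4 = 3: row 8 has {4}; col 4 has {1,6,7,8,9}; box has {2,5,6,8,9} → only 3 remains.
row 8, column 5 = 7: row 8 has {3,4}; col 5 has {1,3,5,6,8,9}; box has {2,3,5,6,8,9} → only 7 remains.
row 8, column 6 = 1: row 8 has {3,4,7}; col 6 has {2,3,4,5,6,7,8,9}; box has {2,3,5,6,7,8,9} → only 1 remains.
row 9, column 5 = 4: row 9 has {1,2,3,6,8}; col 5 has {1,3,5,6,7,8,9}; box has {1,2,3,5,6,7,8,9} → only 4 remains.
row 1, column 2 = 9: row 1 has {1,5,6,7}; col 2 has {1,3,4,5,6,7,8}; box has {1,2,5,6,7} → only 9 remains.
row 1, column 4 = 2: row 1 has {1,5,6,7,9}; col 4 has {1,3,6,7,8,9}; box has {1,3,4,5,6,7,8,9} → only 2 remains.
row 2, column 3 = 3: row 2 has {1,2,4,5,6,8,9}; col 3 has {1,2,6,7,8}; box has {1,2,5,6,7,9} → only 3 remains.
row 2, column 8 = 7: row 2 has {1,2,3,4,5,6,8,9}; col 8 has {1,2,5,9}; box has {1,2,5,6,9} → only 7 remains.
row 3, column 1 = 8: row 3 has {1,2,3,5,6,7,9}; col 1 has {1,2,4,5,6,7,9}; box has {1,2,3,5,6,7,9} → only 8 remains.
row 3, column 8 = 4: row 3 has {1,2,3,5,6,7,8,9}; col 8 has {1,2,5,7,9}; box has {1,2,5,6,7,9} → only 4 remains.

4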